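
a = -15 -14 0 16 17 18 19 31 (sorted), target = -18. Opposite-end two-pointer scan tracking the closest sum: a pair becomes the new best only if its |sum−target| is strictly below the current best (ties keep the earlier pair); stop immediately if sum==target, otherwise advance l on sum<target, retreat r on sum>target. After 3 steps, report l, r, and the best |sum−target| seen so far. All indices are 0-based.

l=0, r=4, best |Δ|=21

l=0 r=7: -15+31=16 d=34 *, r--
l=0 r=6: -15+19=4 d=22 *, r--
l=0 r=5: -15+18=3 d=21 *, r--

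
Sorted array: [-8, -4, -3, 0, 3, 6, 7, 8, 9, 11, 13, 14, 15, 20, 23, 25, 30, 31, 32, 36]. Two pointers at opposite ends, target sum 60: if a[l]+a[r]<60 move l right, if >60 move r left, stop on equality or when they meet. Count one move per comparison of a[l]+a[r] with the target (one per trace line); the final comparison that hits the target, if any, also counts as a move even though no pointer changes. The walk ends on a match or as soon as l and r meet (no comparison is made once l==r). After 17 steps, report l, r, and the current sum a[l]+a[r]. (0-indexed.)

[0,19] -8+36=28 <60 → l++
[1,19] -4+36=32 <60 → l++
[2,19] -3+36=33 <60 → l++
[3,19] 0+36=36 <60 → l++
[4,19] 3+36=39 <60 → l++
[5,19] 6+36=42 <60 → l++
[6,19] 7+36=43 <60 → l++
[7,19] 8+36=44 <60 → l++
[8,19] 9+36=45 <60 → l++
[9,19] 11+36=47 <60 → l++
[10,19] 13+36=49 <60 → l++
[11,19] 14+36=50 <60 → l++
[12,19] 15+36=51 <60 → l++
[13,19] 20+36=56 <60 → l++
[14,19] 23+36=59 <60 → l++
[15,19] 25+36=61 >60 → r--
[15,18] 25+32=57 <60 → l++

l=16, r=18, sum=62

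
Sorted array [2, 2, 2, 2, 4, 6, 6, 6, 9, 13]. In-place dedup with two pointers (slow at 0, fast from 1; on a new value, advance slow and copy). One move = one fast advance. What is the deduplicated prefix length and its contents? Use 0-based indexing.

length 5; prefix = [2, 4, 6, 9, 13]

(s=0,f=1) a[fast]=2=a[slow] dup → fast++
(s=0,f=2) a[fast]=2=a[slow] dup → fast++
(s=0,f=3) a[fast]=2=a[slow] dup → fast++
(s=0,f=4) a[fast]=4≠a[slow]=2 write a[1]=4 → slow++,fast++
(s=1,f=5) a[fast]=6≠a[slow]=4 write a[2]=6 → slow++,fast++
(s=2,f=6) a[fast]=6=a[slow] dup → fast++
(s=2,f=7) a[fast]=6=a[slow] dup → fast++
(s=2,f=8) a[fast]=9≠a[slow]=6 write a[3]=9 → slow++,fast++
(s=3,f=9) a[fast]=13≠a[slow]=9 write a[4]=13 → slow++,fast++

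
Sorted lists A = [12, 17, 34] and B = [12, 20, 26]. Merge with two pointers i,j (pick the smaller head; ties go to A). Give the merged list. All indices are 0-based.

[12, 12, 17, 20, 26, 34]

i=0 j=0: A[i]=12<=B[j]=12 take 12, i++
i=1 j=0: A[i]=17>B[j]=12 take 12, j++
i=1 j=1: A[i]=17<=B[j]=20 take 17, i++
i=2 j=1: A[i]=34>B[j]=20 take 20, j++
i=2 j=2: A[i]=34>B[j]=26 take 26, j++
i=2 j=3: B done, take A[i]=34, i++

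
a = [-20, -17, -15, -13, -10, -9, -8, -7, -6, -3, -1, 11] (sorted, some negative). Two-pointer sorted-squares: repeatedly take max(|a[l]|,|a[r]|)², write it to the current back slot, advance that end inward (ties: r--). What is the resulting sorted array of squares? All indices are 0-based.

[1, 9, 36, 49, 64, 81, 100, 121, 169, 225, 289, 400]

[0,11] |-20|>|11| out[11]=400 → l++
[1,11] |-17|>|11| out[10]=289 → l++
[2,11] |-15|>|11| out[9]=225 → l++
[3,11] |-13|>|11| out[8]=169 → l++
[4,11] |-10|<=|11| out[7]=121 → r--
[4,10] |-10|>|-1| out[6]=100 → l++
[5,10] |-9|>|-1| out[5]=81 → l++
[6,10] |-8|>|-1| out[4]=64 → l++
[7,10] |-7|>|-1| out[3]=49 → l++
[8,10] |-6|>|-1| out[2]=36 → l++
[9,10] |-3|>|-1| out[1]=9 → l++
[10,10] |-1|<=|-1| out[0]=1 → r--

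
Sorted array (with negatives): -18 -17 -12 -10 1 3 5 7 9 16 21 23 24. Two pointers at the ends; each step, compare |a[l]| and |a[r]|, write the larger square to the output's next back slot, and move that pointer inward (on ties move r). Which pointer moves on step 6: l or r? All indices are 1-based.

r

l=1 r=13: |-18|<=|24| out[13]=576, r--
l=1 r=12: |-18|<=|23| out[12]=529, r--
l=1 r=11: |-18|<=|21| out[11]=441, r--
l=1 r=10: |-18|>|16| out[10]=324, l++
l=2 r=10: |-17|>|16| out[9]=289, l++
l=3 r=10: |-12|<=|16| out[8]=256, r--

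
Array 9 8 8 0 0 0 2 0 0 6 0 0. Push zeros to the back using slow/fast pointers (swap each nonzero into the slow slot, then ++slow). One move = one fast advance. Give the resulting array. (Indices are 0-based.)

(s=0,f=0) a[fast]=9≠0 swap→a[0]=9 → slow++,fast++
(s=1,f=1) a[fast]=8≠0 swap→a[1]=8 → slow++,fast++
(s=2,f=2) a[fast]=8≠0 swap→a[2]=8 → slow++,fast++
(s=3,f=3) a[fast]=0 → fast++
(s=3,f=4) a[fast]=0 → fast++
(s=3,f=5) a[fast]=0 → fast++
(s=3,f=6) a[fast]=2≠0 swap→a[3]=2 → slow++,fast++
(s=4,f=7) a[fast]=0 → fast++
(s=4,f=8) a[fast]=0 → fast++
(s=4,f=9) a[fast]=6≠0 swap→a[4]=6 → slow++,fast++
(s=5,f=10) a[fast]=0 → fast++
(s=5,f=11) a[fast]=0 → fast++

[9, 8, 8, 2, 6, 0, 0, 0, 0, 0, 0, 0]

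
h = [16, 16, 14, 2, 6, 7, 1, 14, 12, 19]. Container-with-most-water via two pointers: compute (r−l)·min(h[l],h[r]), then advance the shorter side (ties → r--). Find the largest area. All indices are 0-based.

max area = 144

l=0 r=9: min(16,19)*9=144 best=144 *, l++
l=1 r=9: min(16,19)*8=128 best=144, l++
l=2 r=9: min(14,19)*7=98 best=144, l++
l=3 r=9: min(2,19)*6=12 best=144, l++
l=4 r=9: min(6,19)*5=30 best=144, l++
l=5 r=9: min(7,19)*4=28 best=144, l++
l=6 r=9: min(1,19)*3=3 best=144, l++
l=7 r=9: min(14,19)*2=28 best=144, l++
l=8 r=9: min(12,19)*1=12 best=144, l++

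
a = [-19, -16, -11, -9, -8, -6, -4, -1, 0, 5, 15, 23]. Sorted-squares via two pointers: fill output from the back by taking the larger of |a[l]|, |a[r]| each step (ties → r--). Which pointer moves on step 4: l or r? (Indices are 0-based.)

r

[0,11] |-19|<=|23| out[11]=529 → r--
[0,10] |-19|>|15| out[10]=361 → l++
[1,10] |-16|>|15| out[9]=256 → l++
[2,10] |-11|<=|15| out[8]=225 → r--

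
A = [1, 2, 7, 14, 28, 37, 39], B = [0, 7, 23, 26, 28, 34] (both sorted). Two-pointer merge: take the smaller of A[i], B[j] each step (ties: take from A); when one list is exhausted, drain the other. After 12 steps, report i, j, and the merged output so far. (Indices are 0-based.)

[i=0,j=0] A[i]=1>B[j]=0 take 0 → j++
[i=0,j=1] A[i]=1<=B[j]=7 take 1 → i++
[i=1,j=1] A[i]=2<=B[j]=7 take 2 → i++
[i=2,j=1] A[i]=7<=B[j]=7 take 7 → i++
[i=3,j=1] A[i]=14>B[j]=7 take 7 → j++
[i=3,j=2] A[i]=14<=B[j]=23 take 14 → i++
[i=4,j=2] A[i]=28>B[j]=23 take 23 → j++
[i=4,j=3] A[i]=28>B[j]=26 take 26 → j++
[i=4,j=4] A[i]=28<=B[j]=28 take 28 → i++
[i=5,j=4] A[i]=37>B[j]=28 take 28 → j++
[i=5,j=5] A[i]=37>B[j]=34 take 34 → j++
[i=5,j=6] B done, take A[i]=37 → i++

i=6, j=6, merged so far=[0, 1, 2, 7, 7, 14, 23, 26, 28, 28, 34, 37]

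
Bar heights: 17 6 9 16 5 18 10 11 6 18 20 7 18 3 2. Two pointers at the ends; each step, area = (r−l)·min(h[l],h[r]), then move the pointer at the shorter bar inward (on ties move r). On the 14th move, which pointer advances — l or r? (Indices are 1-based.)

l=1 r=15: min(17,2)*14=28 best=28 *, r--
l=1 r=14: min(17,3)*13=39 best=39 *, r--
l=1 r=13: min(17,18)*12=204 best=204 *, l++
l=2 r=13: min(6,18)*11=66 best=204, l++
l=3 r=13: min(9,18)*10=90 best=204, l++
l=4 r=13: min(16,18)*9=144 best=204, l++
l=5 r=13: min(5,18)*8=40 best=204, l++
l=6 r=13: min(18,18)*7=126 best=204, r--
l=6 r=12: min(18,7)*6=42 best=204, r--
l=6 r=11: min(18,20)*5=90 best=204, l++
l=7 r=11: min(10,20)*4=40 best=204, l++
l=8 r=11: min(11,20)*3=33 best=204, l++
l=9 r=11: min(6,20)*2=12 best=204, l++
l=10 r=11: min(18,20)*1=18 best=204, l++

l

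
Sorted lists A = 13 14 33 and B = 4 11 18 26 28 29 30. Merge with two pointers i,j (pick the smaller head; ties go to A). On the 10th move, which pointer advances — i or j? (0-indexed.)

i

[i=0,j=0] A[i]=13>B[j]=4 take 4 → j++
[i=0,j=1] A[i]=13>B[j]=11 take 11 → j++
[i=0,j=2] A[i]=13<=B[j]=18 take 13 → i++
[i=1,j=2] A[i]=14<=B[j]=18 take 14 → i++
[i=2,j=2] A[i]=33>B[j]=18 take 18 → j++
[i=2,j=3] A[i]=33>B[j]=26 take 26 → j++
[i=2,j=4] A[i]=33>B[j]=28 take 28 → j++
[i=2,j=5] A[i]=33>B[j]=29 take 29 → j++
[i=2,j=6] A[i]=33>B[j]=30 take 30 → j++
[i=2,j=7] B done, take A[i]=33 → i++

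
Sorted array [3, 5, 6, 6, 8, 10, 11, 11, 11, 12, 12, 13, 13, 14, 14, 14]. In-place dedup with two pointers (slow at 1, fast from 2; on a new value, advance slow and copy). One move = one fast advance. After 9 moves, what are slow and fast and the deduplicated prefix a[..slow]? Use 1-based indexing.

slow=1 fast=2: a[fast]=5≠a[slow]=3 write a[2]=5, slow++,fast++
slow=2 fast=3: a[fast]=6≠a[slow]=5 write a[3]=6, slow++,fast++
slow=3 fast=4: a[fast]=6=a[slow] dup, fast++
slow=3 fast=5: a[fast]=8≠a[slow]=6 write a[4]=8, slow++,fast++
slow=4 fast=6: a[fast]=10≠a[slow]=8 write a[5]=10, slow++,fast++
slow=5 fast=7: a[fast]=11≠a[slow]=10 write a[6]=11, slow++,fast++
slow=6 fast=8: a[fast]=11=a[slow] dup, fast++
slow=6 fast=9: a[fast]=11=a[slow] dup, fast++
slow=6 fast=10: a[fast]=12≠a[slow]=11 write a[7]=12, slow++,fast++

slow=7, fast=11, prefix=[3, 5, 6, 8, 10, 11, 12]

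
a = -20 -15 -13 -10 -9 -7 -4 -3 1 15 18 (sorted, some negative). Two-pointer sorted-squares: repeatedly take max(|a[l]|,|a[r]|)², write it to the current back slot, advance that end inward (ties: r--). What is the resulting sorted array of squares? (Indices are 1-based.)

l=1 r=11: |-20|>|18| out[11]=400, l++
l=2 r=11: |-15|<=|18| out[10]=324, r--
l=2 r=10: |-15|<=|15| out[9]=225, r--
l=2 r=9: |-15|>|1| out[8]=225, l++
l=3 r=9: |-13|>|1| out[7]=169, l++
l=4 r=9: |-10|>|1| out[6]=100, l++
l=5 r=9: |-9|>|1| out[5]=81, l++
l=6 r=9: |-7|>|1| out[4]=49, l++
l=7 r=9: |-4|>|1| out[3]=16, l++
l=8 r=9: |-3|>|1| out[2]=9, l++
l=9 r=9: |1|<=|1| out[1]=1, r--

[1, 9, 16, 49, 81, 100, 169, 225, 225, 324, 400]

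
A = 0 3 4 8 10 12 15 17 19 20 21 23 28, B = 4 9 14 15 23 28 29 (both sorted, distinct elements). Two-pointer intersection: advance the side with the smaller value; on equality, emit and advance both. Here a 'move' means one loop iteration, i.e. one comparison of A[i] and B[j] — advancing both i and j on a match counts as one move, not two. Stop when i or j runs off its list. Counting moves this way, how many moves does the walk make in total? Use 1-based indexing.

i=1 j=1: 0<4, i++
i=2 j=1: 3<4, i++
i=3 j=1: 4==4 emit, i++,j++
i=4 j=2: 8<9, i++
i=5 j=2: 10>9, j++
i=5 j=3: 10<14, i++
i=6 j=3: 12<14, i++
i=7 j=3: 15>14, j++
i=7 j=4: 15==15 emit, i++,j++
i=8 j=5: 17<23, i++
i=9 j=5: 19<23, i++
i=10 j=5: 20<23, i++
i=11 j=5: 21<23, i++
i=12 j=5: 23==23 emit, i++,j++
i=13 j=6: 28==28 emit, i++,j++

15 moves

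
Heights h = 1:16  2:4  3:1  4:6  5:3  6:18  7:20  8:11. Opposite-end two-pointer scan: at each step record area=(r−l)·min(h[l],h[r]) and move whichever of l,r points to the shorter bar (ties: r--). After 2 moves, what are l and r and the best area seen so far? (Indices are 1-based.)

l=2, r=7, best area=96

l=1 r=8: min(16,11)*7=77 best=77 *, r--
l=1 r=7: min(16,20)*6=96 best=96 *, l++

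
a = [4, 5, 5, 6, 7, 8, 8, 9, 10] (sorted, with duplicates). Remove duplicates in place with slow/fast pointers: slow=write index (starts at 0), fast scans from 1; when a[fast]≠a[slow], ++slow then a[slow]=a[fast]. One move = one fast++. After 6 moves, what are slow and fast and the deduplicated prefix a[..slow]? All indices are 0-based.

(s=0,f=1) a[fast]=5≠a[slow]=4 write a[1]=5 → slow++,fast++
(s=1,f=2) a[fast]=5=a[slow] dup → fast++
(s=1,f=3) a[fast]=6≠a[slow]=5 write a[2]=6 → slow++,fast++
(s=2,f=4) a[fast]=7≠a[slow]=6 write a[3]=7 → slow++,fast++
(s=3,f=5) a[fast]=8≠a[slow]=7 write a[4]=8 → slow++,fast++
(s=4,f=6) a[fast]=8=a[slow] dup → fast++

slow=4, fast=7, prefix=[4, 5, 6, 7, 8]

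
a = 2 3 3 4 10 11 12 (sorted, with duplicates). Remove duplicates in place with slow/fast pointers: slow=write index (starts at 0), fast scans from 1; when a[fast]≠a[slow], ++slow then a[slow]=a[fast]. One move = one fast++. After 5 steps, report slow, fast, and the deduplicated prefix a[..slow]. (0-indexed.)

slow=0 fast=1: a[fast]=3≠a[slow]=2 write a[1]=3, slow++,fast++
slow=1 fast=2: a[fast]=3=a[slow] dup, fast++
slow=1 fast=3: a[fast]=4≠a[slow]=3 write a[2]=4, slow++,fast++
slow=2 fast=4: a[fast]=10≠a[slow]=4 write a[3]=10, slow++,fast++
slow=3 fast=5: a[fast]=11≠a[slow]=10 write a[4]=11, slow++,fast++

slow=4, fast=6, prefix=[2, 3, 4, 10, 11]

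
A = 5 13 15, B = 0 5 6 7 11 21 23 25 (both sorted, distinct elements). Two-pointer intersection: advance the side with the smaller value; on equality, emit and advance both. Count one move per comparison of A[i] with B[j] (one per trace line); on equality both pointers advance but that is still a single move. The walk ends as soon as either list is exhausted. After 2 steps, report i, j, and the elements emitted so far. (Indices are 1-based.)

i=2, j=3, emitted=[5]

[i=1,j=1] 5>0 → j++
[i=1,j=2] 5==5 emit → i++,j++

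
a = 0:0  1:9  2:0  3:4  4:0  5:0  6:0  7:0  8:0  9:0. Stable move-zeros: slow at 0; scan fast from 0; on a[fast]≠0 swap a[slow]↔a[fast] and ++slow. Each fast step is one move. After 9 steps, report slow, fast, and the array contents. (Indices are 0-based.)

slow=0 fast=0: a[fast]=0, fast++
slow=0 fast=1: a[fast]=9≠0 swap→a[0]=9, slow++,fast++
slow=1 fast=2: a[fast]=0, fast++
slow=1 fast=3: a[fast]=4≠0 swap→a[1]=4, slow++,fast++
slow=2 fast=4: a[fast]=0, fast++
slow=2 fast=5: a[fast]=0, fast++
slow=2 fast=6: a[fast]=0, fast++
slow=2 fast=7: a[fast]=0, fast++
slow=2 fast=8: a[fast]=0, fast++

slow=2, fast=9, a=[9, 4, 0, 0, 0, 0, 0, 0, 0, 0]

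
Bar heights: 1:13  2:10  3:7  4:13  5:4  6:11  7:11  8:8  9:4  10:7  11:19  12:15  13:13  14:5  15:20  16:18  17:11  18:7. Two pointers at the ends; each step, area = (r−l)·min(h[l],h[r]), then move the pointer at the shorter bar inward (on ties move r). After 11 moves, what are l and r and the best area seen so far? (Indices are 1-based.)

[1,18] min(13,7)*17=119 best=119 * → r--
[1,17] min(13,11)*16=176 best=176 * → r--
[1,16] min(13,18)*15=195 best=195 * → l++
[2,16] min(10,18)*14=140 best=195 → l++
[3,16] min(7,18)*13=91 best=195 → l++
[4,16] min(13,18)*12=156 best=195 → l++
[5,16] min(4,18)*11=44 best=195 → l++
[6,16] min(11,18)*10=110 best=195 → l++
[7,16] min(11,18)*9=99 best=195 → l++
[8,16] min(8,18)*8=64 best=195 → l++
[9,16] min(4,18)*7=28 best=195 → l++

l=10, r=16, best area=195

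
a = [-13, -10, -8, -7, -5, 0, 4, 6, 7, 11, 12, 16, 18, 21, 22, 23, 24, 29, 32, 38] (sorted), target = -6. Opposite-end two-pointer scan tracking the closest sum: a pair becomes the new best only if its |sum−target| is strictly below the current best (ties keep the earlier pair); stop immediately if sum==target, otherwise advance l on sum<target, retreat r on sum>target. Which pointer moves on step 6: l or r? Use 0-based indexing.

[0,19] -13+38=25 d=31 * → r--
[0,18] -13+32=19 d=25 * → r--
[0,17] -13+29=16 d=22 * → r--
[0,16] -13+24=11 d=17 * → r--
[0,15] -13+23=10 d=16 * → r--
[0,14] -13+22=9 d=15 * → r--

r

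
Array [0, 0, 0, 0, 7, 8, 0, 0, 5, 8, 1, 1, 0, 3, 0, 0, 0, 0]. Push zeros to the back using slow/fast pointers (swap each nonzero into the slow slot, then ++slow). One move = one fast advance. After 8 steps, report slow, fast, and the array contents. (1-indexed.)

slow=3, fast=9, a=[7, 8, 0, 0, 0, 0, 0, 0, 5, 8, 1, 1, 0, 3, 0, 0, 0, 0]

slow=1 fast=1: a[fast]=0, fast++
slow=1 fast=2: a[fast]=0, fast++
slow=1 fast=3: a[fast]=0, fast++
slow=1 fast=4: a[fast]=0, fast++
slow=1 fast=5: a[fast]=7≠0 swap→a[1]=7, slow++,fast++
slow=2 fast=6: a[fast]=8≠0 swap→a[2]=8, slow++,fast++
slow=3 fast=7: a[fast]=0, fast++
slow=3 fast=8: a[fast]=0, fast++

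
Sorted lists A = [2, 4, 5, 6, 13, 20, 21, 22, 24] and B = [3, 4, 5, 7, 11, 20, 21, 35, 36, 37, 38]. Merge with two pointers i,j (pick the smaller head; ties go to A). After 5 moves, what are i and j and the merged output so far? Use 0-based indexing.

i=3, j=2, merged so far=[2, 3, 4, 4, 5]

i=0 j=0: A[i]=2<=B[j]=3 take 2, i++
i=1 j=0: A[i]=4>B[j]=3 take 3, j++
i=1 j=1: A[i]=4<=B[j]=4 take 4, i++
i=2 j=1: A[i]=5>B[j]=4 take 4, j++
i=2 j=2: A[i]=5<=B[j]=5 take 5, i++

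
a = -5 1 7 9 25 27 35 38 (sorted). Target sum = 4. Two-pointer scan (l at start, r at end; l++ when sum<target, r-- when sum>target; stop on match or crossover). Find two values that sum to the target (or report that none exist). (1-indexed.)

(-5, 9)

l=1 r=8: -5+38=33 >4, r--
l=1 r=7: -5+35=30 >4, r--
l=1 r=6: -5+27=22 >4, r--
l=1 r=5: -5+25=20 >4, r--
l=1 r=4: -5+9=4, found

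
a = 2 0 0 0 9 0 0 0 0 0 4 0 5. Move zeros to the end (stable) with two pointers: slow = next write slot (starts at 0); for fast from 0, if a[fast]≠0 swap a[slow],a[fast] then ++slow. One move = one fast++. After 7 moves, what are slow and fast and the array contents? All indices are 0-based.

slow=0 fast=0: a[fast]=2≠0 swap→a[0]=2, slow++,fast++
slow=1 fast=1: a[fast]=0, fast++
slow=1 fast=2: a[fast]=0, fast++
slow=1 fast=3: a[fast]=0, fast++
slow=1 fast=4: a[fast]=9≠0 swap→a[1]=9, slow++,fast++
slow=2 fast=5: a[fast]=0, fast++
slow=2 fast=6: a[fast]=0, fast++

slow=2, fast=7, a=[2, 9, 0, 0, 0, 0, 0, 0, 0, 0, 4, 0, 5]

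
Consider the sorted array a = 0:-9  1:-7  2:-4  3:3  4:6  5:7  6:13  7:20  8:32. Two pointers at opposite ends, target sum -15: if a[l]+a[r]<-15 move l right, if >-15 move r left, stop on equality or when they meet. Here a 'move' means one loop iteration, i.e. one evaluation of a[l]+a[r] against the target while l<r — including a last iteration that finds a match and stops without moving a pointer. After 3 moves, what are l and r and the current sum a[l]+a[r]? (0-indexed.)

l=0, r=5, sum=-2

[0,8] -9+32=23 >-15 → r--
[0,7] -9+20=11 >-15 → r--
[0,6] -9+13=4 >-15 → r--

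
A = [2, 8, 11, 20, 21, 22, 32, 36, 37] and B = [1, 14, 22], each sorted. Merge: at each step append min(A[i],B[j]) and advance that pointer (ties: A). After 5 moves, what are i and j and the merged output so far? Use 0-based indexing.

i=3, j=2, merged so far=[1, 2, 8, 11, 14]

i=0 j=0: A[i]=2>B[j]=1 take 1, j++
i=0 j=1: A[i]=2<=B[j]=14 take 2, i++
i=1 j=1: A[i]=8<=B[j]=14 take 8, i++
i=2 j=1: A[i]=11<=B[j]=14 take 11, i++
i=3 j=1: A[i]=20>B[j]=14 take 14, j++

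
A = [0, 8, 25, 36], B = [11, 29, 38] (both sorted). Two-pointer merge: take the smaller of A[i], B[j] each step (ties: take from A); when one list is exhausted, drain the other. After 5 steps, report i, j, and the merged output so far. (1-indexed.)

[i=1,j=1] A[i]=0<=B[j]=11 take 0 → i++
[i=2,j=1] A[i]=8<=B[j]=11 take 8 → i++
[i=3,j=1] A[i]=25>B[j]=11 take 11 → j++
[i=3,j=2] A[i]=25<=B[j]=29 take 25 → i++
[i=4,j=2] A[i]=36>B[j]=29 take 29 → j++

i=4, j=3, merged so far=[0, 8, 11, 25, 29]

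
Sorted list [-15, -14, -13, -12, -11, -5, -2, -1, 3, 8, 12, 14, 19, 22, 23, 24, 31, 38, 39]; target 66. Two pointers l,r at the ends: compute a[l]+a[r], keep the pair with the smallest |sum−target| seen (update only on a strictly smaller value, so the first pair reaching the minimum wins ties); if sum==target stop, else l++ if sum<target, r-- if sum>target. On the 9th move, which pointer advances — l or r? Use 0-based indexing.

[0,18] -15+39=24 d=42 * → l++
[1,18] -14+39=25 d=41 * → l++
[2,18] -13+39=26 d=40 * → l++
[3,18] -12+39=27 d=39 * → l++
[4,18] -11+39=28 d=38 * → l++
[5,18] -5+39=34 d=32 * → l++
[6,18] -2+39=37 d=29 * → l++
[7,18] -1+39=38 d=28 * → l++
[8,18] 3+39=42 d=24 * → l++

l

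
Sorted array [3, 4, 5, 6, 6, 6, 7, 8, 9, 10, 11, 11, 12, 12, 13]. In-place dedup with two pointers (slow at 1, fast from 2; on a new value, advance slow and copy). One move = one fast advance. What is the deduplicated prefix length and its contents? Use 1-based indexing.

length 11; prefix = [3, 4, 5, 6, 7, 8, 9, 10, 11, 12, 13]

(s=1,f=2) a[fast]=4≠a[slow]=3 write a[2]=4 → slow++,fast++
(s=2,f=3) a[fast]=5≠a[slow]=4 write a[3]=5 → slow++,fast++
(s=3,f=4) a[fast]=6≠a[slow]=5 write a[4]=6 → slow++,fast++
(s=4,f=5) a[fast]=6=a[slow] dup → fast++
(s=4,f=6) a[fast]=6=a[slow] dup → fast++
(s=4,f=7) a[fast]=7≠a[slow]=6 write a[5]=7 → slow++,fast++
(s=5,f=8) a[fast]=8≠a[slow]=7 write a[6]=8 → slow++,fast++
(s=6,f=9) a[fast]=9≠a[slow]=8 write a[7]=9 → slow++,fast++
(s=7,f=10) a[fast]=10≠a[slow]=9 write a[8]=10 → slow++,fast++
(s=8,f=11) a[fast]=11≠a[slow]=10 write a[9]=11 → slow++,fast++
(s=9,f=12) a[fast]=11=a[slow] dup → fast++
(s=9,f=13) a[fast]=12≠a[slow]=11 write a[10]=12 → slow++,fast++
(s=10,f=14) a[fast]=12=a[slow] dup → fast++
(s=10,f=15) a[fast]=13≠a[slow]=12 write a[11]=13 → slow++,fast++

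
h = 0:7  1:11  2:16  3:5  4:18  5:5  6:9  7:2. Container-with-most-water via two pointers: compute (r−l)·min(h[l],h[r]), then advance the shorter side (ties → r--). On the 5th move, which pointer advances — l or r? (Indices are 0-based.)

l=0 r=7: min(7,2)*7=14 best=14 *, r--
l=0 r=6: min(7,9)*6=42 best=42 *, l++
l=1 r=6: min(11,9)*5=45 best=45 *, r--
l=1 r=5: min(11,5)*4=20 best=45, r--
l=1 r=4: min(11,18)*3=33 best=45, l++

l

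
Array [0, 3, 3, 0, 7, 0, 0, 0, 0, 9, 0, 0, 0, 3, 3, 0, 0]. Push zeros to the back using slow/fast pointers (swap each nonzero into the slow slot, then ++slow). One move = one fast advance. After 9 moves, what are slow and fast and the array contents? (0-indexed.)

slow=0 fast=0: a[fast]=0, fast++
slow=0 fast=1: a[fast]=3≠0 swap→a[0]=3, slow++,fast++
slow=1 fast=2: a[fast]=3≠0 swap→a[1]=3, slow++,fast++
slow=2 fast=3: a[fast]=0, fast++
slow=2 fast=4: a[fast]=7≠0 swap→a[2]=7, slow++,fast++
slow=3 fast=5: a[fast]=0, fast++
slow=3 fast=6: a[fast]=0, fast++
slow=3 fast=7: a[fast]=0, fast++
slow=3 fast=8: a[fast]=0, fast++

slow=3, fast=9, a=[3, 3, 7, 0, 0, 0, 0, 0, 0, 9, 0, 0, 0, 3, 3, 0, 0]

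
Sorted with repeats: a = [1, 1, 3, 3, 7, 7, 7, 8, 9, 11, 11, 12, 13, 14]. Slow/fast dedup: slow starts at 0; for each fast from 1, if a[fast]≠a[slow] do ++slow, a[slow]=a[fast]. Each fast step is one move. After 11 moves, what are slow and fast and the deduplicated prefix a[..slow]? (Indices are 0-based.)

slow=0 fast=1: a[fast]=1=a[slow] dup, fast++
slow=0 fast=2: a[fast]=3≠a[slow]=1 write a[1]=3, slow++,fast++
slow=1 fast=3: a[fast]=3=a[slow] dup, fast++
slow=1 fast=4: a[fast]=7≠a[slow]=3 write a[2]=7, slow++,fast++
slow=2 fast=5: a[fast]=7=a[slow] dup, fast++
slow=2 fast=6: a[fast]=7=a[slow] dup, fast++
slow=2 fast=7: a[fast]=8≠a[slow]=7 write a[3]=8, slow++,fast++
slow=3 fast=8: a[fast]=9≠a[slow]=8 write a[4]=9, slow++,fast++
slow=4 fast=9: a[fast]=11≠a[slow]=9 write a[5]=11, slow++,fast++
slow=5 fast=10: a[fast]=11=a[slow] dup, fast++
slow=5 fast=11: a[fast]=12≠a[slow]=11 write a[6]=12, slow++,fast++

slow=6, fast=12, prefix=[1, 3, 7, 8, 9, 11, 12]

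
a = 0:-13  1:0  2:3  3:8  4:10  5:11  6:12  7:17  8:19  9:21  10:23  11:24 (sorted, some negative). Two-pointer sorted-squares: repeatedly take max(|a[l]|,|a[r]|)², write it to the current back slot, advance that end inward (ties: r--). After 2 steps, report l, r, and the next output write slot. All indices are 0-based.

l=0, r=9, next write slot=9

[0,11] |-13|<=|24| out[11]=576 → r--
[0,10] |-13|<=|23| out[10]=529 → r--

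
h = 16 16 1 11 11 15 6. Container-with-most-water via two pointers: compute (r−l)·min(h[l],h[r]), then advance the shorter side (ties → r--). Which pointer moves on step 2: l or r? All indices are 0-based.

[0,6] min(16,6)*6=36 best=36 * → r--
[0,5] min(16,15)*5=75 best=75 * → r--

r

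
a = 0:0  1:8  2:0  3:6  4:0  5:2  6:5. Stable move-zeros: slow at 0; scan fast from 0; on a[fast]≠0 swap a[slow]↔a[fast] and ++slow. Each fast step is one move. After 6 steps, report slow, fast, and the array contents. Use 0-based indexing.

(s=0,f=0) a[fast]=0 → fast++
(s=0,f=1) a[fast]=8≠0 swap→a[0]=8 → slow++,fast++
(s=1,f=2) a[fast]=0 → fast++
(s=1,f=3) a[fast]=6≠0 swap→a[1]=6 → slow++,fast++
(s=2,f=4) a[fast]=0 → fast++
(s=2,f=5) a[fast]=2≠0 swap→a[2]=2 → slow++,fast++

slow=3, fast=6, a=[8, 6, 2, 0, 0, 0, 5]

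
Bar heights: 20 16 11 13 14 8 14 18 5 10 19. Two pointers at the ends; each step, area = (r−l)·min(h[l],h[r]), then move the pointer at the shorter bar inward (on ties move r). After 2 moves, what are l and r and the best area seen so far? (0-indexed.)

[0,10] min(20,19)*10=190 best=190 * → r--
[0,9] min(20,10)*9=90 best=190 → r--

l=0, r=8, best area=190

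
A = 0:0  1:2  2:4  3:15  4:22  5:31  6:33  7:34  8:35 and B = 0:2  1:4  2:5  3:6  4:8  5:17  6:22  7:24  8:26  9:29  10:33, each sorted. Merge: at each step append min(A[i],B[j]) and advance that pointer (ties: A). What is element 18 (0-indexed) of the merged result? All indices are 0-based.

merged[18] = 34

[i=0,j=0] A[i]=0<=B[j]=2 take 0 → i++
[i=1,j=0] A[i]=2<=B[j]=2 take 2 → i++
[i=2,j=0] A[i]=4>B[j]=2 take 2 → j++
[i=2,j=1] A[i]=4<=B[j]=4 take 4 → i++
[i=3,j=1] A[i]=15>B[j]=4 take 4 → j++
[i=3,j=2] A[i]=15>B[j]=5 take 5 → j++
[i=3,j=3] A[i]=15>B[j]=6 take 6 → j++
[i=3,j=4] A[i]=15>B[j]=8 take 8 → j++
[i=3,j=5] A[i]=15<=B[j]=17 take 15 → i++
[i=4,j=5] A[i]=22>B[j]=17 take 17 → j++
[i=4,j=6] A[i]=22<=B[j]=22 take 22 → i++
[i=5,j=6] A[i]=31>B[j]=22 take 22 → j++
[i=5,j=7] A[i]=31>B[j]=24 take 24 → j++
[i=5,j=8] A[i]=31>B[j]=26 take 26 → j++
[i=5,j=9] A[i]=31>B[j]=29 take 29 → j++
[i=5,j=10] A[i]=31<=B[j]=33 take 31 → i++
[i=6,j=10] A[i]=33<=B[j]=33 take 33 → i++
[i=7,j=10] A[i]=34>B[j]=33 take 33 → j++
[i=7,j=11] B done, take A[i]=34 → i++
[i=8,j=11] B done, take A[i]=35 → i++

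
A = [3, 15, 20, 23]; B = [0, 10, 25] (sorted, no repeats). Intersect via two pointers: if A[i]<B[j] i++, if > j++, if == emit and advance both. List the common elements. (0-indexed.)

intersection = []

i=0 j=0: 3>0, j++
i=0 j=1: 3<10, i++
i=1 j=1: 15>10, j++
i=1 j=2: 15<25, i++
i=2 j=2: 20<25, i++
i=3 j=2: 23<25, i++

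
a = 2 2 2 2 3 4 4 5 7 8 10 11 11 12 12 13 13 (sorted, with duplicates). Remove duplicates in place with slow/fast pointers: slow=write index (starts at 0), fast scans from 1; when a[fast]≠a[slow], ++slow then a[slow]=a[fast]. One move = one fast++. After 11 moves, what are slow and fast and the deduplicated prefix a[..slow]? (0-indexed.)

slow=7, fast=12, prefix=[2, 3, 4, 5, 7, 8, 10, 11]

slow=0 fast=1: a[fast]=2=a[slow] dup, fast++
slow=0 fast=2: a[fast]=2=a[slow] dup, fast++
slow=0 fast=3: a[fast]=2=a[slow] dup, fast++
slow=0 fast=4: a[fast]=3≠a[slow]=2 write a[1]=3, slow++,fast++
slow=1 fast=5: a[fast]=4≠a[slow]=3 write a[2]=4, slow++,fast++
slow=2 fast=6: a[fast]=4=a[slow] dup, fast++
slow=2 fast=7: a[fast]=5≠a[slow]=4 write a[3]=5, slow++,fast++
slow=3 fast=8: a[fast]=7≠a[slow]=5 write a[4]=7, slow++,fast++
slow=4 fast=9: a[fast]=8≠a[slow]=7 write a[5]=8, slow++,fast++
slow=5 fast=10: a[fast]=10≠a[slow]=8 write a[6]=10, slow++,fast++
slow=6 fast=11: a[fast]=11≠a[slow]=10 write a[7]=11, slow++,fast++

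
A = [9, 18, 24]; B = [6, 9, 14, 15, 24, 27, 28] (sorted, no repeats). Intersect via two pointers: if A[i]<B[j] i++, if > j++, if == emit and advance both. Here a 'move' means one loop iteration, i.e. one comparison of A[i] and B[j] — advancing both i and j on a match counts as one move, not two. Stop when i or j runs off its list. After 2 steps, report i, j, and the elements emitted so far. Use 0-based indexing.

i=0 j=0: 9>6, j++
i=0 j=1: 9==9 emit, i++,j++

i=1, j=2, emitted=[9]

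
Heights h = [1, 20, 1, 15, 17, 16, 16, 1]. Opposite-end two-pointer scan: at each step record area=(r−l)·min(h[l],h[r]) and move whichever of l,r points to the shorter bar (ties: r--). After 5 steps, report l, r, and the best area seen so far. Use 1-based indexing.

l=2, r=4, best area=80

[1,8] min(1,1)*7=7 best=7 * → r--
[1,7] min(1,16)*6=6 best=7 → l++
[2,7] min(20,16)*5=80 best=80 * → r--
[2,6] min(20,16)*4=64 best=80 → r--
[2,5] min(20,17)*3=51 best=80 → r--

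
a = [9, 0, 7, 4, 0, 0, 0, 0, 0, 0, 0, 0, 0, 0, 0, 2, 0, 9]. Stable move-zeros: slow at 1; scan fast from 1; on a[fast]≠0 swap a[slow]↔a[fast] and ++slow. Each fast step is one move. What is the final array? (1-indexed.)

slow=1 fast=1: a[fast]=9≠0 swap→a[1]=9, slow++,fast++
slow=2 fast=2: a[fast]=0, fast++
slow=2 fast=3: a[fast]=7≠0 swap→a[2]=7, slow++,fast++
slow=3 fast=4: a[fast]=4≠0 swap→a[3]=4, slow++,fast++
slow=4 fast=5: a[fast]=0, fast++
slow=4 fast=6: a[fast]=0, fast++
slow=4 fast=7: a[fast]=0, fast++
slow=4 fast=8: a[fast]=0, fast++
slow=4 fast=9: a[fast]=0, fast++
slow=4 fast=10: a[fast]=0, fast++
slow=4 fast=11: a[fast]=0, fast++
slow=4 fast=12: a[fast]=0, fast++
slow=4 fast=13: a[fast]=0, fast++
slow=4 fast=14: a[fast]=0, fast++
slow=4 fast=15: a[fast]=0, fast++
slow=4 fast=16: a[fast]=2≠0 swap→a[4]=2, slow++,fast++
slow=5 fast=17: a[fast]=0, fast++
slow=5 fast=18: a[fast]=9≠0 swap→a[5]=9, slow++,fast++

[9, 7, 4, 2, 9, 0, 0, 0, 0, 0, 0, 0, 0, 0, 0, 0, 0, 0]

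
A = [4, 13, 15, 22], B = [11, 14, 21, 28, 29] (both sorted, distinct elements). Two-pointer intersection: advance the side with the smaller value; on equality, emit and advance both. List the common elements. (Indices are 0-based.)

intersection = []

i=0 j=0: 4<11, i++
i=1 j=0: 13>11, j++
i=1 j=1: 13<14, i++
i=2 j=1: 15>14, j++
i=2 j=2: 15<21, i++
i=3 j=2: 22>21, j++
i=3 j=3: 22<28, i++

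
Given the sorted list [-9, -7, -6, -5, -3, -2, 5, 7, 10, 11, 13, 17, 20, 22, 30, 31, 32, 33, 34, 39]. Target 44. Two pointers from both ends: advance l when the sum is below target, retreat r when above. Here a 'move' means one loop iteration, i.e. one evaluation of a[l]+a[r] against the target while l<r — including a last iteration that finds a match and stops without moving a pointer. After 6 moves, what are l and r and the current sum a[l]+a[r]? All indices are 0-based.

l=6, r=19, sum=44

l=0 r=19: -9+39=30 <44, l++
l=1 r=19: -7+39=32 <44, l++
l=2 r=19: -6+39=33 <44, l++
l=3 r=19: -5+39=34 <44, l++
l=4 r=19: -3+39=36 <44, l++
l=5 r=19: -2+39=37 <44, l++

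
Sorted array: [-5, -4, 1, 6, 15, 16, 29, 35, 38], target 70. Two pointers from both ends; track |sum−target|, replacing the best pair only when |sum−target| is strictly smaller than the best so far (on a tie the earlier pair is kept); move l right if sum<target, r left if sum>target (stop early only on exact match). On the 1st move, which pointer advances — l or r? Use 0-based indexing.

[0,8] -5+38=33 d=37 * → l++

l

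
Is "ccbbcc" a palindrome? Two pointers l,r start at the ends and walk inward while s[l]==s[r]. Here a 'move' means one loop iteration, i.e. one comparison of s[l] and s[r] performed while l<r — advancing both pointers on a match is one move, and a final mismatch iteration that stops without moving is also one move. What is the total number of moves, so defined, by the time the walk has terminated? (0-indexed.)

3 moves

[0,5] 'c'=='c' → l++,r--
[1,4] 'c'=='c' → l++,r--
[2,3] 'b'=='b' → l++,r--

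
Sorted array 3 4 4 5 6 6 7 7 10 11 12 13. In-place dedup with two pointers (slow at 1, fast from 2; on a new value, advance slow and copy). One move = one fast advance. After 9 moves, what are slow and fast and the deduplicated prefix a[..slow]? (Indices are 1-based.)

slow=7, fast=11, prefix=[3, 4, 5, 6, 7, 10, 11]

slow=1 fast=2: a[fast]=4≠a[slow]=3 write a[2]=4, slow++,fast++
slow=2 fast=3: a[fast]=4=a[slow] dup, fast++
slow=2 fast=4: a[fast]=5≠a[slow]=4 write a[3]=5, slow++,fast++
slow=3 fast=5: a[fast]=6≠a[slow]=5 write a[4]=6, slow++,fast++
slow=4 fast=6: a[fast]=6=a[slow] dup, fast++
slow=4 fast=7: a[fast]=7≠a[slow]=6 write a[5]=7, slow++,fast++
slow=5 fast=8: a[fast]=7=a[slow] dup, fast++
slow=5 fast=9: a[fast]=10≠a[slow]=7 write a[6]=10, slow++,fast++
slow=6 fast=10: a[fast]=11≠a[slow]=10 write a[7]=11, slow++,fast++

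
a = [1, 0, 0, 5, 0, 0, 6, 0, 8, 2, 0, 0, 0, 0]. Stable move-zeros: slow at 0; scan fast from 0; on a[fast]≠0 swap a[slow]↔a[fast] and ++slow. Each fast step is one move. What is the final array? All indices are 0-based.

(s=0,f=0) a[fast]=1≠0 swap→a[0]=1 → slow++,fast++
(s=1,f=1) a[fast]=0 → fast++
(s=1,f=2) a[fast]=0 → fast++
(s=1,f=3) a[fast]=5≠0 swap→a[1]=5 → slow++,fast++
(s=2,f=4) a[fast]=0 → fast++
(s=2,f=5) a[fast]=0 → fast++
(s=2,f=6) a[fast]=6≠0 swap→a[2]=6 → slow++,fast++
(s=3,f=7) a[fast]=0 → fast++
(s=3,f=8) a[fast]=8≠0 swap→a[3]=8 → slow++,fast++
(s=4,f=9) a[fast]=2≠0 swap→a[4]=2 → slow++,fast++
(s=5,f=10) a[fast]=0 → fast++
(s=5,f=11) a[fast]=0 → fast++
(s=5,f=12) a[fast]=0 → fast++
(s=5,f=13) a[fast]=0 → fast++

[1, 5, 6, 8, 2, 0, 0, 0, 0, 0, 0, 0, 0, 0]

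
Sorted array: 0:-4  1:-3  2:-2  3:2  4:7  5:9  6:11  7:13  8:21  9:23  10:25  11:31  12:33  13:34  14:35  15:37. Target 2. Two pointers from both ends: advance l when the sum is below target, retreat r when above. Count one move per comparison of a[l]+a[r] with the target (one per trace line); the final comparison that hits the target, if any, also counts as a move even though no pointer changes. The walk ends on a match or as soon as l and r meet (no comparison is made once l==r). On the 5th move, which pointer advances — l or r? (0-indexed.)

l=0 r=15: -4+37=33 >2, r--
l=0 r=14: -4+35=31 >2, r--
l=0 r=13: -4+34=30 >2, r--
l=0 r=12: -4+33=29 >2, r--
l=0 r=11: -4+31=27 >2, r--

r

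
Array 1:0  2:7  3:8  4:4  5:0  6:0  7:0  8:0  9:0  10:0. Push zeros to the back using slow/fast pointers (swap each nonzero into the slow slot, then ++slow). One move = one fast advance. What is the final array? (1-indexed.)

(s=1,f=1) a[fast]=0 → fast++
(s=1,f=2) a[fast]=7≠0 swap→a[1]=7 → slow++,fast++
(s=2,f=3) a[fast]=8≠0 swap→a[2]=8 → slow++,fast++
(s=3,f=4) a[fast]=4≠0 swap→a[3]=4 → slow++,fast++
(s=4,f=5) a[fast]=0 → fast++
(s=4,f=6) a[fast]=0 → fast++
(s=4,f=7) a[fast]=0 → fast++
(s=4,f=8) a[fast]=0 → fast++
(s=4,f=9) a[fast]=0 → fast++
(s=4,f=10) a[fast]=0 → fast++

[7, 8, 4, 0, 0, 0, 0, 0, 0, 0]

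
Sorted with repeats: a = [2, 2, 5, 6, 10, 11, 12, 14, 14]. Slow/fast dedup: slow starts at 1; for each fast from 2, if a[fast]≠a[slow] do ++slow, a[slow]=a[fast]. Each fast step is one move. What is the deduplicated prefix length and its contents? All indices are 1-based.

length 7; prefix = [2, 5, 6, 10, 11, 12, 14]

slow=1 fast=2: a[fast]=2=a[slow] dup, fast++
slow=1 fast=3: a[fast]=5≠a[slow]=2 write a[2]=5, slow++,fast++
slow=2 fast=4: a[fast]=6≠a[slow]=5 write a[3]=6, slow++,fast++
slow=3 fast=5: a[fast]=10≠a[slow]=6 write a[4]=10, slow++,fast++
slow=4 fast=6: a[fast]=11≠a[slow]=10 write a[5]=11, slow++,fast++
slow=5 fast=7: a[fast]=12≠a[slow]=11 write a[6]=12, slow++,fast++
slow=6 fast=8: a[fast]=14≠a[slow]=12 write a[7]=14, slow++,fast++
slow=7 fast=9: a[fast]=14=a[slow] dup, fast++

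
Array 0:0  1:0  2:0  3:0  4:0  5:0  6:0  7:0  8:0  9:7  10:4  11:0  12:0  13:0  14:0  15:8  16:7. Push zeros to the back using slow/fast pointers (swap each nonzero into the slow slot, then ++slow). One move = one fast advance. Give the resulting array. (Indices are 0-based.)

[7, 4, 8, 7, 0, 0, 0, 0, 0, 0, 0, 0, 0, 0, 0, 0, 0]

slow=0 fast=0: a[fast]=0, fast++
slow=0 fast=1: a[fast]=0, fast++
slow=0 fast=2: a[fast]=0, fast++
slow=0 fast=3: a[fast]=0, fast++
slow=0 fast=4: a[fast]=0, fast++
slow=0 fast=5: a[fast]=0, fast++
slow=0 fast=6: a[fast]=0, fast++
slow=0 fast=7: a[fast]=0, fast++
slow=0 fast=8: a[fast]=0, fast++
slow=0 fast=9: a[fast]=7≠0 swap→a[0]=7, slow++,fast++
slow=1 fast=10: a[fast]=4≠0 swap→a[1]=4, slow++,fast++
slow=2 fast=11: a[fast]=0, fast++
slow=2 fast=12: a[fast]=0, fast++
slow=2 fast=13: a[fast]=0, fast++
slow=2 fast=14: a[fast]=0, fast++
slow=2 fast=15: a[fast]=8≠0 swap→a[2]=8, slow++,fast++
slow=3 fast=16: a[fast]=7≠0 swap→a[3]=7, slow++,fast++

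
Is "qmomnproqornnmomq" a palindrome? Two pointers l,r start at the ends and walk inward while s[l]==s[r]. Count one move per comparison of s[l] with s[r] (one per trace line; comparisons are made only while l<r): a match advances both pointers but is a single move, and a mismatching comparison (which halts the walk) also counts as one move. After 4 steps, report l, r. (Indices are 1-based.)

l=5, r=13

[1,17] 'q'=='q' → l++,r--
[2,16] 'm'=='m' → l++,r--
[3,15] 'o'=='o' → l++,r--
[4,14] 'm'=='m' → l++,r--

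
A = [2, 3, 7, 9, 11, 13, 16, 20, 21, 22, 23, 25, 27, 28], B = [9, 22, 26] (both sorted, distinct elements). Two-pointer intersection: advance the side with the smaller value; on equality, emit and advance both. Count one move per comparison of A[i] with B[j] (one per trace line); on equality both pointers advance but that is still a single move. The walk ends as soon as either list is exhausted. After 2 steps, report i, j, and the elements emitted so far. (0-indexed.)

[i=0,j=0] 2<9 → i++
[i=1,j=0] 3<9 → i++

i=2, j=0, emitted=[]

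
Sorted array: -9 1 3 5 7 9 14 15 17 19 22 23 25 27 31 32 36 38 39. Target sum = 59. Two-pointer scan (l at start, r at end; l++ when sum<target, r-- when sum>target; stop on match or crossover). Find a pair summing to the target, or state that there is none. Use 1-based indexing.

(23, 36)

l=1 r=19: -9+39=30 <59, l++
l=2 r=19: 1+39=40 <59, l++
l=3 r=19: 3+39=42 <59, l++
l=4 r=19: 5+39=44 <59, l++
l=5 r=19: 7+39=46 <59, l++
l=6 r=19: 9+39=48 <59, l++
l=7 r=19: 14+39=53 <59, l++
l=8 r=19: 15+39=54 <59, l++
l=9 r=19: 17+39=56 <59, l++
l=10 r=19: 19+39=58 <59, l++
l=11 r=19: 22+39=61 >59, r--
l=11 r=18: 22+38=60 >59, r--
l=11 r=17: 22+36=58 <59, l++
l=12 r=17: 23+36=59, found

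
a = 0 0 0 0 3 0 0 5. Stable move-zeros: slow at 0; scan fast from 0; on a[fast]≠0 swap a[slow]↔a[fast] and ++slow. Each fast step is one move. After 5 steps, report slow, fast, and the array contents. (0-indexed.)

(s=0,f=0) a[fast]=0 → fast++
(s=0,f=1) a[fast]=0 → fast++
(s=0,f=2) a[fast]=0 → fast++
(s=0,f=3) a[fast]=0 → fast++
(s=0,f=4) a[fast]=3≠0 swap→a[0]=3 → slow++,fast++

slow=1, fast=5, a=[3, 0, 0, 0, 0, 0, 0, 5]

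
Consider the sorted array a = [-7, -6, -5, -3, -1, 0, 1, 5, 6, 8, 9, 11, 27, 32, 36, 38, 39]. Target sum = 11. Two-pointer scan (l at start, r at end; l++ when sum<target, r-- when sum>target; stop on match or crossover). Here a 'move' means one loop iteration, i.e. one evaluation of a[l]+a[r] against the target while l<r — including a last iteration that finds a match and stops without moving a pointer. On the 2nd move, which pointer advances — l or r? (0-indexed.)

[0,16] -7+39=32 >11 → r--
[0,15] -7+38=31 >11 → r--

r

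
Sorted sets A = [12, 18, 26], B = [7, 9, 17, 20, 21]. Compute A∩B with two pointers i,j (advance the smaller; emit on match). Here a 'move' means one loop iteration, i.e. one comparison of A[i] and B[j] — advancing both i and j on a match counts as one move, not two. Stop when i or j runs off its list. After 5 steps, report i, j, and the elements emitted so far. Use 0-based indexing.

[i=0,j=0] 12>7 → j++
[i=0,j=1] 12>9 → j++
[i=0,j=2] 12<17 → i++
[i=1,j=2] 18>17 → j++
[i=1,j=3] 18<20 → i++

i=2, j=3, emitted=[]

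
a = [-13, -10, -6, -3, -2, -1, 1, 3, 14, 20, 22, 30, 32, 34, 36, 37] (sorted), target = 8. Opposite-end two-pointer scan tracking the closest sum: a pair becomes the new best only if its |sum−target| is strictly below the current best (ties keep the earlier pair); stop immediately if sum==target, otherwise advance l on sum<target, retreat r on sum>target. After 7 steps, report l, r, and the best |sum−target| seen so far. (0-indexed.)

[0,15] -13+37=24 d=16 * → r--
[0,14] -13+36=23 d=15 * → r--
[0,13] -13+34=21 d=13 * → r--
[0,12] -13+32=19 d=11 * → r--
[0,11] -13+30=17 d=9 * → r--
[0,10] -13+22=9 d=1 * → r--
[0,9] -13+20=7 d=1 → l++

l=1, r=9, best |Δ|=1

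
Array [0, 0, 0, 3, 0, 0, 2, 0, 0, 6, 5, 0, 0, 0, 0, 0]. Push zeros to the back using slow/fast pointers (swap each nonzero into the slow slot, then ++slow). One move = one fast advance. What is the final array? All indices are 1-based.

[3, 2, 6, 5, 0, 0, 0, 0, 0, 0, 0, 0, 0, 0, 0, 0]

(s=1,f=1) a[fast]=0 → fast++
(s=1,f=2) a[fast]=0 → fast++
(s=1,f=3) a[fast]=0 → fast++
(s=1,f=4) a[fast]=3≠0 swap→a[1]=3 → slow++,fast++
(s=2,f=5) a[fast]=0 → fast++
(s=2,f=6) a[fast]=0 → fast++
(s=2,f=7) a[fast]=2≠0 swap→a[2]=2 → slow++,fast++
(s=3,f=8) a[fast]=0 → fast++
(s=3,f=9) a[fast]=0 → fast++
(s=3,f=10) a[fast]=6≠0 swap→a[3]=6 → slow++,fast++
(s=4,f=11) a[fast]=5≠0 swap→a[4]=5 → slow++,fast++
(s=5,f=12) a[fast]=0 → fast++
(s=5,f=13) a[fast]=0 → fast++
(s=5,f=14) a[fast]=0 → fast++
(s=5,f=15) a[fast]=0 → fast++
(s=5,f=16) a[fast]=0 → fast++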